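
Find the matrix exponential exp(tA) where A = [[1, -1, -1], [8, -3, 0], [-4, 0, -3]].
e^{tA} = [[(2*t + 1)*e^{-t}, -t*e^{-t}, -t*e^{-t}], [8*t*e^{-t}, ((2 - 4*t)*e^{2*t} - 1)*e^{-3*t}, 2*((1 - 2*t)*e^{2*t} - 1)*e^{-3*t}], [-4*t*e^{-t}, ((2*t - 1)*e^{2*t} + 1)*e^{-3*t}, ((2*t - 1)*e^{2*t} + 2)*e^{-3*t}]]

A has Jordan form J = [[-3, 0, 0], [0, -1, 1], [0, 0, -1]] with A = PJP^{-1}, so e^{tA} = P e^{tJ} P^{-1}.

For a Jordan block J_k(λ), e^{tJ_k(λ)} = e^{λt} · (I + tN + t^2 N^2/2! + ... + t^{k-1} N^{k-1}/(k-1)!) where N is the nilpotent superdiagonal part.

Assembling the blocks and conjugating back gives the entries of e^{tA} as shown above.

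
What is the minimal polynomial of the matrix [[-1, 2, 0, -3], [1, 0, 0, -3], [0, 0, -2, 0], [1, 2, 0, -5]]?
m_A(x) = (x + 2)^2

The characteristic polynomial factors as (x + 2)^4. The minimal polynomial is ∏(x - λ)^{k_λ} where k_λ is the size of the largest Jordan block at λ.

For λ = -2: rank(A + 2I) = 1, and the largest Jordan block has size 2 (the smallest k with rank((A + 2I)^k) = rank((A + 2I)^(k+1))).

So m_A(x) = (x + 2)^2.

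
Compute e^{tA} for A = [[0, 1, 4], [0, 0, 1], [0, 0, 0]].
e^{tA} = [[1, t, t*(t + 8)/2], [0, 1, t], [0, 0, 1]]

A has Jordan form J = [[0, 1, 0], [0, 0, 1], [0, 0, 0]] with A = PJP^{-1}, so e^{tA} = P e^{tJ} P^{-1}.

For a Jordan block J_k(λ), e^{tJ_k(λ)} = e^{λt} · (I + tN + t^2 N^2/2! + ... + t^{k-1} N^{k-1}/(k-1)!) where N is the nilpotent superdiagonal part.

Assembling the blocks and conjugating back gives the entries of e^{tA} as shown above.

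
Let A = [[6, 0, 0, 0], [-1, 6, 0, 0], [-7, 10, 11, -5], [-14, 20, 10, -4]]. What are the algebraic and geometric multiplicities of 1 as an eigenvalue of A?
The characteristic polynomial is (x - 6)^3(x - 1), so the factor x - 1 appears with exponent 1: the algebraic multiplicity is 1.

rank(A - I) = 3, so the eigenspace has dimension 4 - 3 = 1: the geometric multiplicity is 1.

algebraic multiplicity 1, geometric multiplicity 1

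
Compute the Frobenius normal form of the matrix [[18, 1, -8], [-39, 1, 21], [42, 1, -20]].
The invariant factors of A (the non-unit diagonal entries of the Smith normal form of xI - A over ℚ[x]) are (x - 3)(x + 2)^2, each dividing the next. The characteristic polynomial is their product, (x - 3)(x + 2)^2.

The rational canonical form is the block-diagonal matrix of companion matrices C(f_i):
R = [[0, 0, 12], [1, 0, 8], [0, 1, -1]].

R = [[0, 0, 12], [1, 0, 8], [0, 1, -1]]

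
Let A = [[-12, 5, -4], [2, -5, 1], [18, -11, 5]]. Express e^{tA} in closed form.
A has Jordan form J = [[-4, 1, 0], [0, -4, 1], [0, 0, -4]] with A = PJP^{-1}, so e^{tA} = P e^{tJ} P^{-1}.

For a Jordan block J_k(λ), e^{tJ_k(λ)} = e^{λt} · (I + tN + t^2 N^2/2! + ... + t^{k-1} N^{k-1}/(k-1)!) where N is the nilpotent superdiagonal part.

Assembling the blocks and conjugating back gives the entries of e^{tA} as shown above.

e^{tA} = [[(t^2 - 8*t + 1)*e^{-4*t}, t*(10 - t)*e^{-4*t}/2, t*(t - 8)*e^{-4*t}/2], [2*t*e^{-4*t}, (1 - t)*e^{-4*t}, t*e^{-4*t}], [2*t*(9 - t)*e^{-4*t}, t*(t - 11)*e^{-4*t}, (-t^2 + 9*t + 1)*e^{-4*t}]]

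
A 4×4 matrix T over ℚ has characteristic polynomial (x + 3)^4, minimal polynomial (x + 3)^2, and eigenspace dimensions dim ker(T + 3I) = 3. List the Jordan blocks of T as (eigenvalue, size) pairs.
Jordan blocks: (-3, 2), (-3, 1), (-3, 1)

λ = -3: algebraic multiplicity 4 (exponent in χ_T), largest block size 2 (exponent in m_T), 3 blocks (geometric multiplicity). These force block sizes [2, 1, 1].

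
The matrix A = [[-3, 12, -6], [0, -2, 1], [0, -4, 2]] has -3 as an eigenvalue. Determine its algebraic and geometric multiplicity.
The characteristic polynomial is x^2(x + 3), so the factor x + 3 appears with exponent 1: the algebraic multiplicity is 1.

rank(A + 3I) = 2, so the eigenspace has dimension 3 - 2 = 1: the geometric multiplicity is 1.

algebraic multiplicity 1, geometric multiplicity 1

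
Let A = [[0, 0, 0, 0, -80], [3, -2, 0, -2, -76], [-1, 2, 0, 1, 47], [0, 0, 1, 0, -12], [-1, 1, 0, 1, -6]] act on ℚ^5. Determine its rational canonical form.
The invariant factors of A (the non-unit diagonal entries of the Smith normal form of xI - A over ℚ[x]) are (x + 4)^2(x^3 + 3x + 5), each dividing the next. The characteristic polynomial is their product, (x + 4)^2(x^3 + 3x + 5).

The rational canonical form is the block-diagonal matrix of companion matrices C(f_i):
R = [[0, 0, 0, 0, -80], [1, 0, 0, 0, -88], [0, 1, 0, 0, -29], [0, 0, 1, 0, -19], [0, 0, 0, 1, -8]].

Note the characteristic polynomial does not split into linear factors over ℚ, so A has no Jordan form over ℚ; the rational canonical form exists over any field.

R = [[0, 0, 0, 0, -80], [1, 0, 0, 0, -88], [0, 1, 0, 0, -29], [0, 0, 1, 0, -19], [0, 0, 0, 1, -8]]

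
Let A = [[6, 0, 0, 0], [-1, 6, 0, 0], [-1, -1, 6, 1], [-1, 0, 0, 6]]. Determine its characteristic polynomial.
xI - A = [[x - 6, 0, 0, 0], [1, x - 6, 0, 0], [1, 1, x - 6, -1], [1, 0, 0, x - 6]].

Expanding det(xI - A) along the first row:
det(xI - A) = + (x - 6)·det([[x - 6, 0, 0], [1, x - 6, -1], [0, 0, x - 6]]) - (0)·det([[1, 0, 0], [1, x - 6, -1], [1, 0, x - 6]]) + (0)·det([[1, x - 6, 0], [1, 1, -1], [1, 0, x - 6]]) - (0)·det([[1, x - 6, 0], [1, 1, x - 6], [1, 0, 0]]).

Evaluating gives χ_A(x) = x^4 - 24x^3 + 216x^2 - 864x + 1296 = (x - 6)^4.

χ_A(x) = (x - 6)^4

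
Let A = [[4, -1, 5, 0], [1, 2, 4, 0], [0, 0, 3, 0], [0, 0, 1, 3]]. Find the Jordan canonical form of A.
J = [[3, 1, 0, 0], [0, 3, 1, 0], [0, 0, 3, 0], [0, 0, 0, 3]]

The characteristic polynomial is det(xI - A) = (x - 3)^4, so the eigenvalues are 3 (algebraic multiplicity 4).

For λ = 3: rank(A - 3I) = 2, rank((A - 3I)^2) = 1, rank((A - 3I)^3) = 0. The eigenspace has dimension 4 - 2 = 2, so there are 2 Jordan blocks; the rank sequence gives block sizes [3, 1].

Assembling the blocks gives the Jordan form J above.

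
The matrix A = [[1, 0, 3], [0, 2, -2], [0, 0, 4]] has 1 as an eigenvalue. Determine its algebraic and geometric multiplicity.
algebraic multiplicity 1, geometric multiplicity 1

The characteristic polynomial is (x - 4)(x - 2)(x - 1), so the factor x - 1 appears with exponent 1: the algebraic multiplicity is 1.

rank(A - I) = 2, so the eigenspace has dimension 3 - 2 = 1: the geometric multiplicity is 1.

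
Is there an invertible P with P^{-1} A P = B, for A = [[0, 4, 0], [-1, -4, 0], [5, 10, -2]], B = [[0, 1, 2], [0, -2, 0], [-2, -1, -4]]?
Yes.

Two matrices over a field are similar if and only if they have the same invariant factors.

Both A and B have characteristic polynomial (x + 2)^3 and minimal polynomial (x + 2)^2. Computing further, both have invariant factors x + 2, (x + 2)^2. Hence A and B are similar.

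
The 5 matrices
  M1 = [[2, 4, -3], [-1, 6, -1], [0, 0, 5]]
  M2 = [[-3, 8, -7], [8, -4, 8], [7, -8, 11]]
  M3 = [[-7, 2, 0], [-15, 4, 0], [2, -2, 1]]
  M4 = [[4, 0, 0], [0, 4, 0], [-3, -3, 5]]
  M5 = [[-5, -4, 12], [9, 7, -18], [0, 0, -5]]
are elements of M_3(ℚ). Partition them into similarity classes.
Characteristic polynomials: χ_{M1} = (x - 5)(x - 4)^2, χ_{M2} = (x - 4)^2(x + 4), χ_{M3} = (x - 1)(x + 1)(x + 2), χ_{M4} = (x - 5)(x - 4)^2, χ_{M5} = (x - 1)^2(x + 5).

{M1}: invariant factors (x - 5)(x - 4)^2.

{M2}: invariant factors (x - 4)^2(x + 4).

{M3}: invariant factors (x - 1)(x + 1)(x + 2).

{M4}: invariant factors x - 4, (x - 5)(x - 4).

{M5}: invariant factors (x - 1)^2(x + 5).

Matrices are similar if and only if their invariant-factor lists agree; the partition into similarity classes is {M1}, {M2}, {M3}, {M4}, {M5}.

5 classes: {M1}, {M2}, {M3}, {M4}, {M5}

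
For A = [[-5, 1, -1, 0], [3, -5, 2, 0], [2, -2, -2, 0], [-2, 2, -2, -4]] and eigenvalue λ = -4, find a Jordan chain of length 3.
v_1 = [[0, 1, 1, 0]]^T, v_2 = [[0, 1, 0, 0]]^T, v_3 = [[1, -1, -2, 2]]^T

We seek v_1 ∈ ker((A + 4I)^3) \ ker((A + 4I)^2), then set v_{i+1} = (A + 4I) v_i.

One such chain is v_1 = [[0, 1, 1, 0]]^T, v_2 = [[0, 1, 0, 0]]^T, v_3 = [[1, -1, -2, 2]]^T. Check: (A + 4I) v_3 = [[0, 0, 0, 0]]^T = 0.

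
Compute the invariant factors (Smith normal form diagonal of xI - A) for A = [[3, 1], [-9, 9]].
(x - 6)^2

The Jordan structure of A has elementary divisors (x - 6)^2. Arranging the block sizes at each eigenvalue in decreasing order and taking row products gives the invariant factors.

Invariant factors (smallest first, each dividing the next): (x - 6)^2.

Check: the last factor (x - 6)^2 is the minimal polynomial, and the product (x - 6)^2 is the characteristic polynomial.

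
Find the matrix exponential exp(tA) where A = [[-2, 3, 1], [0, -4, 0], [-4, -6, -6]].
A has Jordan form J = [[-4, 1, 0], [0, -4, 0], [0, 0, -4]] with A = PJP^{-1}, so e^{tA} = P e^{tJ} P^{-1}.

For a Jordan block J_k(λ), e^{tJ_k(λ)} = e^{λt} · (I + tN + t^2 N^2/2! + ... + t^{k-1} N^{k-1}/(k-1)!) where N is the nilpotent superdiagonal part.

Assembling the blocks and conjugating back gives the entries of e^{tA} as shown above.

e^{tA} = [[(2*t + 1)*e^{-4*t}, 3*t*e^{-4*t}, t*e^{-4*t}], [0, e^{-4*t}, 0], [-4*t*e^{-4*t}, -6*t*e^{-4*t}, (1 - 2*t)*e^{-4*t}]]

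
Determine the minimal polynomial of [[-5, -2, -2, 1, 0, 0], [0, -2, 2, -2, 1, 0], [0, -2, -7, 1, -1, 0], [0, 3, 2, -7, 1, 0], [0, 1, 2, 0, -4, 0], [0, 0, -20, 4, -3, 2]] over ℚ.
The characteristic polynomial factors as (x - 2)(x + 5)^5. The minimal polynomial is ∏(x - λ)^{k_λ} where k_λ is the size of the largest Jordan block at λ.

For λ = -5: rank(A + 5I) = 4, and the largest Jordan block has size 3 (the smallest k with rank((A + 5I)^k) = rank((A + 5I)^(k+1))).
For λ = 2: rank(A - 2I) = 5, and the largest Jordan block has size 1 (the smallest k with rank((A - 2I)^k) = rank((A - 2I)^(k+1))).

So m_A(x) = (x - 2)(x + 5)^3.

m_A(x) = (x - 2)(x + 5)^3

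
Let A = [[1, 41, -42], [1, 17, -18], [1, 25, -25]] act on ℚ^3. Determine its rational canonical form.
The invariant factors of A (the non-unit diagonal entries of the Smith normal form of xI - A over ℚ[x]) are (x + 4)(x^2 + 3x + 6), each dividing the next. The characteristic polynomial is their product, (x + 4)(x^2 + 3x + 6).

The rational canonical form is the block-diagonal matrix of companion matrices C(f_i):
R = [[0, 0, -24], [1, 0, -18], [0, 1, -7]].

Note the characteristic polynomial does not split into linear factors over ℚ, so A has no Jordan form over ℚ; the rational canonical form exists over any field.

R = [[0, 0, -24], [1, 0, -18], [0, 1, -7]]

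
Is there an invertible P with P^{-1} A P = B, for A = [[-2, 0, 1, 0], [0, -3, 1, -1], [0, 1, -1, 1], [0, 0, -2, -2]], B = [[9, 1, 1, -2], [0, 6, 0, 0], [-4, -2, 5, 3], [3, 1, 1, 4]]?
trace(A) = -8 but trace(B) = 24. The trace is a similarity invariant, so A and B are not similar.

No.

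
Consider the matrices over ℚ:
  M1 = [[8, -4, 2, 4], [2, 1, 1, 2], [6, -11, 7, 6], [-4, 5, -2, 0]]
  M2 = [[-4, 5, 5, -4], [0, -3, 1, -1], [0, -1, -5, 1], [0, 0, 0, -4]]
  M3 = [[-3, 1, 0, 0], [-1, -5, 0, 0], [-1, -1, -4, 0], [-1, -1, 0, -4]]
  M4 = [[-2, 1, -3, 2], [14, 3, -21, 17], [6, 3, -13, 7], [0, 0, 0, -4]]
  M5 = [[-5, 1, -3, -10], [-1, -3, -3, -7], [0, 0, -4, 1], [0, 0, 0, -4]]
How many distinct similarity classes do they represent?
3 classes: {M1}, {M2, M4, M5}, {M3}

Characteristic polynomials: χ_{M1} = (x - 4)^4, χ_{M2} = (x + 4)^4, χ_{M3} = (x + 4)^4, χ_{M4} = (x + 4)^4, χ_{M5} = (x + 4)^4.

{M1}: invariant factors x - 4, (x - 4)^3.

{M2, M4, M5}: invariant factors (x + 4)^2, (x + 4)^2.

{M3}: invariant factors x + 4, x + 4, (x + 4)^2.

Matrices are similar if and only if their invariant-factor lists agree; the partition into similarity classes is {M1}, {M2, M4, M5}, {M3}.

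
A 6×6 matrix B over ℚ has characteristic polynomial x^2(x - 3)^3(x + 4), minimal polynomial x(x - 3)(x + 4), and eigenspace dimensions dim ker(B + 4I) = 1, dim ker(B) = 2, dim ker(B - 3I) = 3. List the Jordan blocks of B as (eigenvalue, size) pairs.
λ = -4: algebraic multiplicity 1 (exponent in χ_B), largest block size 1 (exponent in m_B), 1 block (geometric multiplicity). This forces block sizes [1].
λ = 0: algebraic multiplicity 2 (exponent in χ_B), largest block size 1 (exponent in m_B), 2 blocks (geometric multiplicity). These force block sizes [1, 1].
λ = 3: algebraic multiplicity 3 (exponent in χ_B), largest block size 1 (exponent in m_B), 3 blocks (geometric multiplicity). These force block sizes [1, 1, 1].

Jordan blocks: (-4, 1), (0, 1), (0, 1), (3, 1), (3, 1), (3, 1)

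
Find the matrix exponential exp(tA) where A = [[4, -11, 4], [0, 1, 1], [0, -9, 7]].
A has Jordan form J = [[4, 1, 0], [0, 4, 1], [0, 0, 4]] with A = PJP^{-1}, so e^{tA} = P e^{tJ} P^{-1}.

For a Jordan block J_k(λ), e^{tJ_k(λ)} = e^{λt} · (I + tN + t^2 N^2/2! + ... + t^{k-1} N^{k-1}/(k-1)!) where N is the nilpotent superdiagonal part.

Assembling the blocks and conjugating back gives the entries of e^{tA} as shown above.

e^{tA} = [[e^{4*t}, t*(-3*t - 22)*e^{4*t}/2, t*(t + 8)*e^{4*t}/2], [0, (1 - 3*t)*e^{4*t}, t*e^{4*t}], [0, -9*t*e^{4*t}, (3*t + 1)*e^{4*t}]]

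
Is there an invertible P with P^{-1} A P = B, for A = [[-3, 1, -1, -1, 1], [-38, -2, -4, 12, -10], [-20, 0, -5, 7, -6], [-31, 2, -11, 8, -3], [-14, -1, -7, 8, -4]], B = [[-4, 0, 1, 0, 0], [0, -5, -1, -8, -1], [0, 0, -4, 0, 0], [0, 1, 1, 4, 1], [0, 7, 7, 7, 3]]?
Two matrices over a field are similar if and only if they have the same invariant factors.

Both A and B have characteristic polynomial (x - 3)^2(x + 4)^3 and minimal polynomial (x - 3)^2(x + 4)^2. Computing further, both have invariant factors x + 4, (x - 3)^2(x + 4)^2. Hence A and B are similar.

Yes.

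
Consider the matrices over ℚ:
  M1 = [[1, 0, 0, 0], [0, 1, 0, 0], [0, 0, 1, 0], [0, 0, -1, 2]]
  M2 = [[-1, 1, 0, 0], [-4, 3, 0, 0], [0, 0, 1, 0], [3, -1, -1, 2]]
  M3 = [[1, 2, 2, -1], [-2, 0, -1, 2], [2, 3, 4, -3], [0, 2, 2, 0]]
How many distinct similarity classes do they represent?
Characteristic polynomials: χ_{M1} = (x - 2)(x - 1)^3, χ_{M2} = (x - 2)(x - 1)^3, χ_{M3} = (x - 2)(x - 1)^3.

{M1}: invariant factors x - 1, x - 1, (x - 2)(x - 1).

{M2, M3}: invariant factors x - 1, (x - 2)(x - 1)^2.

Matrices are similar if and only if their invariant-factor lists agree; the partition into similarity classes is {M1}, {M2, M3}.

2 classes: {M1}, {M2, M3}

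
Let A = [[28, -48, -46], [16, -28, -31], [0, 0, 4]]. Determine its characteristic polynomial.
xI - A = [[x - 28, 48, 46], [-16, x + 28, 31], [0, 0, x - 4]].

Expanding det(xI - A) along the first row:
det(xI - A) = + (x - 28)·det([[x + 28, 31], [0, x - 4]]) - (48)·det([[-16, 31], [0, x - 4]]) + (46)·det([[-16, x + 28], [0, 0]]).

Evaluating gives χ_A(x) = x^3 - 4x^2 - 16x + 64 = (x - 4)^2(x + 4).

χ_A(x) = (x - 4)^2(x + 4)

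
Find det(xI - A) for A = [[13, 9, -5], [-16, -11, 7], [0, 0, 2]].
xI - A = [[x - 13, -9, 5], [16, x + 11, -7], [0, 0, x - 2]].

Expanding det(xI - A) along the first row:
det(xI - A) = + (x - 13)·det([[x + 11, -7], [0, x - 2]]) - (-9)·det([[16, -7], [0, x - 2]]) + (5)·det([[16, x + 11], [0, 0]]).

Evaluating gives χ_A(x) = x^3 - 4x^2 + 5x - 2 = (x - 2)(x - 1)^2.

χ_A(x) = (x - 2)(x - 1)^2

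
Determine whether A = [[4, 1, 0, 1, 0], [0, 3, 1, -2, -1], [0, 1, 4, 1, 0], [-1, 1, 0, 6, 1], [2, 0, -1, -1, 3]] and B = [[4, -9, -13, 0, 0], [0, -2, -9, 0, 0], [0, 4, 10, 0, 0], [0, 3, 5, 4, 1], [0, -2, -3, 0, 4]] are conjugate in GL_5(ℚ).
Two matrices over a field are similar if and only if they have the same invariant factors.

Both A and B have characteristic polynomial (x - 4)^5 and minimal polynomial (x - 4)^3. Computing further, both have invariant factors (x - 4)^2, (x - 4)^3. Hence A and B are similar.

Yes.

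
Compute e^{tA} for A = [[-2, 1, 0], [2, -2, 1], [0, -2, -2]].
A has Jordan form J = [[-2, 1, 0], [0, -2, 1], [0, 0, -2]] with A = PJP^{-1}, so e^{tA} = P e^{tJ} P^{-1}.

For a Jordan block J_k(λ), e^{tJ_k(λ)} = e^{λt} · (I + tN + t^2 N^2/2! + ... + t^{k-1} N^{k-1}/(k-1)!) where N is the nilpotent superdiagonal part.

Assembling the blocks and conjugating back gives the entries of e^{tA} as shown above.

e^{tA} = [[(t^2 + 1)*e^{-2*t}, t*e^{-2*t}, t^2*e^{-2*t}/2], [2*t*e^{-2*t}, e^{-2*t}, t*e^{-2*t}], [-2*t^2*e^{-2*t}, -2*t*e^{-2*t}, (1 - t^2)*e^{-2*t}]]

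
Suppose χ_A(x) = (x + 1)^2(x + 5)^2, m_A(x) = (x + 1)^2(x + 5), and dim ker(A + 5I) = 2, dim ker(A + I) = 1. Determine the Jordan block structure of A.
Jordan blocks: (-5, 1), (-5, 1), (-1, 2)

λ = -5: algebraic multiplicity 2 (exponent in χ_A), largest block size 1 (exponent in m_A), 2 blocks (geometric multiplicity). These force block sizes [1, 1].
λ = -1: algebraic multiplicity 2 (exponent in χ_A), largest block size 2 (exponent in m_A), 1 block (geometric multiplicity). This forces block sizes [2].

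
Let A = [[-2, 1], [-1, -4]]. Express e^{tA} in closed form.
A has Jordan form J = [[-3, 1], [0, -3]] with A = PJP^{-1}, so e^{tA} = P e^{tJ} P^{-1}.

For a Jordan block J_k(λ), e^{tJ_k(λ)} = e^{λt} · (I + tN + t^2 N^2/2! + ... + t^{k-1} N^{k-1}/(k-1)!) where N is the nilpotent superdiagonal part.

Assembling the blocks and conjugating back gives the entries of e^{tA} as shown above.

e^{tA} = [[(t + 1)*e^{-3*t}, t*e^{-3*t}], [-t*e^{-3*t}, (1 - t)*e^{-3*t}]]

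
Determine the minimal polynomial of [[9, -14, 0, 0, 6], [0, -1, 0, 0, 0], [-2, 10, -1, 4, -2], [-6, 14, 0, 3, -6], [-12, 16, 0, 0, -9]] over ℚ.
m_A(x) = (x - 3)(x + 1)(x + 3)

The characteristic polynomial factors as (x - 3)^2(x + 1)^2(x + 3). The minimal polynomial is ∏(x - λ)^{k_λ} where k_λ is the size of the largest Jordan block at λ.

For λ = -3: rank(A + 3I) = 4, and the largest Jordan block has size 1 (the smallest k with rank((A + 3I)^k) = rank((A + 3I)^(k+1))).
For λ = -1: rank(A + I) = 3, and the largest Jordan block has size 1 (the smallest k with rank((A + I)^k) = rank((A + I)^(k+1))).
For λ = 3: rank(A - 3I) = 3, and the largest Jordan block has size 1 (the smallest k with rank((A - 3I)^k) = rank((A - 3I)^(k+1))).

So m_A(x) = (x - 3)(x + 1)(x + 3).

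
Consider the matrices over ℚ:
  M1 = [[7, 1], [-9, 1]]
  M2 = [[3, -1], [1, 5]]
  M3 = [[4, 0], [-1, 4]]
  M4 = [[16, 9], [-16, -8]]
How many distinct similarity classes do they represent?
Characteristic polynomials: χ_{M1} = (x - 4)^2, χ_{M2} = (x - 4)^2, χ_{M3} = (x - 4)^2, χ_{M4} = (x - 4)^2.

{M1, M2, M3, M4}: invariant factors (x - 4)^2.

Matrices are similar if and only if their invariant-factor lists agree; the partition into similarity classes is {M1, M2, M3, M4}.

1 class: {M1, M2, M3, M4}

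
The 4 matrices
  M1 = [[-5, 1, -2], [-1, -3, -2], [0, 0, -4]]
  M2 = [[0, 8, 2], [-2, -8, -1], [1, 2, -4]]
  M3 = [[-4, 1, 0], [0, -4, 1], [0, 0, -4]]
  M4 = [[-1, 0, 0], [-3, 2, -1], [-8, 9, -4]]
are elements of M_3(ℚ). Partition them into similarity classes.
Characteristic polynomials: χ_{M1} = (x + 4)^3, χ_{M2} = (x + 4)^3, χ_{M3} = (x + 4)^3, χ_{M4} = (x + 1)^3.

{M1}: invariant factors x + 4, (x + 4)^2.

{M2, M3}: invariant factors (x + 4)^3.

{M4}: invariant factors (x + 1)^3.

Matrices are similar if and only if their invariant-factor lists agree; the partition into similarity classes is {M1}, {M2, M3}, {M4}.

3 classes: {M1}, {M2, M3}, {M4}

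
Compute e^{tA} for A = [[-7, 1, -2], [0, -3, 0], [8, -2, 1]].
e^{tA} = [[(1 - 4*t)*e^{-3*t}, t*e^{-3*t}, -2*t*e^{-3*t}], [0, e^{-3*t}, 0], [8*t*e^{-3*t}, -2*t*e^{-3*t}, (4*t + 1)*e^{-3*t}]]

A has Jordan form J = [[-3, 1, 0], [0, -3, 0], [0, 0, -3]] with A = PJP^{-1}, so e^{tA} = P e^{tJ} P^{-1}.

For a Jordan block J_k(λ), e^{tJ_k(λ)} = e^{λt} · (I + tN + t^2 N^2/2! + ... + t^{k-1} N^{k-1}/(k-1)!) where N is the nilpotent superdiagonal part.

Assembling the blocks and conjugating back gives the entries of e^{tA} as shown above.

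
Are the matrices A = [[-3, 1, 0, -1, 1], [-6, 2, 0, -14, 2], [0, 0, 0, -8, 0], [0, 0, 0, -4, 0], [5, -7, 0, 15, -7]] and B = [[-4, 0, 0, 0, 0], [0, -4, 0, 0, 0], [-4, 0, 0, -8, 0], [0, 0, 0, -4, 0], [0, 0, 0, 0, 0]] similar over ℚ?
No.

Both have characteristic polynomial x^2(x + 4)^3, but the minimal polynomial of A is x(x + 4)^2 while the minimal polynomial of B is x(x + 4). The minimal polynomial is a similarity invariant, so A and B are not similar.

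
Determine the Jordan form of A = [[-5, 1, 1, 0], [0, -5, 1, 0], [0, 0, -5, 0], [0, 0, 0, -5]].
The characteristic polynomial is det(xI - A) = (x + 5)^4, so the eigenvalues are -5 (algebraic multiplicity 4).

For λ = -5: rank(A + 5I) = 2, rank((A + 5I)^2) = 1, rank((A + 5I)^3) = 0. The eigenspace has dimension 4 - 2 = 2, so there are 2 Jordan blocks; the rank sequence gives block sizes [3, 1].

Assembling the blocks gives the Jordan form J above.

J = [[-5, 1, 0, 0], [0, -5, 1, 0], [0, 0, -5, 0], [0, 0, 0, -5]]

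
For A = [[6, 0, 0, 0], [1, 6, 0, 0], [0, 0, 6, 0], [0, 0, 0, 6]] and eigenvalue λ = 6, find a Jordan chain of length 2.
We seek v_1 ∈ ker((A - 6I)^2) \ ker(A - 6I), then set v_{i+1} = (A - 6I) v_i.

One such chain is v_1 = [[1, 0, 1, -2]]^T, v_2 = [[0, 1, 0, 0]]^T. Check: (A - 6I) v_2 = [[0, 0, 0, 0]]^T = 0.

v_1 = [[1, 0, 1, -2]]^T, v_2 = [[0, 1, 0, 0]]^T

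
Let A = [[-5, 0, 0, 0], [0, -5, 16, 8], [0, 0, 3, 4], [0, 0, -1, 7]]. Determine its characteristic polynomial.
xI - A = [[x + 5, 0, 0, 0], [0, x + 5, -16, -8], [0, 0, x - 3, -4], [0, 0, 1, x - 7]].

Expanding det(xI - A) along the first row:
det(xI - A) = + (x + 5)·det([[x + 5, -16, -8], [0, x - 3, -4], [0, 1, x - 7]]) - (0)·det([[0, -16, -8], [0, x - 3, -4], [0, 1, x - 7]]) + (0)·det([[0, x + 5, -8], [0, 0, -4], [0, 0, x - 7]]) - (0)·det([[0, x + 5, -16], [0, 0, x - 3], [0, 0, 1]]).

Evaluating gives χ_A(x) = x^4 - 50x^2 + 625 = (x - 5)^2(x + 5)^2.

χ_A(x) = (x - 5)^2(x + 5)^2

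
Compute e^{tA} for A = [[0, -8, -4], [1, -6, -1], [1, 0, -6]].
A has Jordan form J = [[-4, 1, 0], [0, -4, 1], [0, 0, -4]] with A = PJP^{-1}, so e^{tA} = P e^{tJ} P^{-1}.

For a Jordan block J_k(λ), e^{tJ_k(λ)} = e^{λt} · (I + tN + t^2 N^2/2! + ... + t^{k-1} N^{k-1}/(k-1)!) where N is the nilpotent superdiagonal part.

Assembling the blocks and conjugating back gives the entries of e^{tA} as shown above.

e^{tA} = [[(2*t^2 + 4*t + 1)*e^{-4*t}, 8*t*(-t - 1)*e^{-4*t}, -4*t*e^{-4*t}], [t*(t + 2)*e^{-4*t}/2, (-2*t^2 - 2*t + 1)*e^{-4*t}, -t*e^{-4*t}], [t*(t + 1)*e^{-4*t}, -4*t^2*e^{-4*t}, (1 - 2*t)*e^{-4*t}]]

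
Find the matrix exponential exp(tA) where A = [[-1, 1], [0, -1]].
A has Jordan form J = [[-1, 1], [0, -1]] with A = PJP^{-1}, so e^{tA} = P e^{tJ} P^{-1}.

For a Jordan block J_k(λ), e^{tJ_k(λ)} = e^{λt} · (I + tN + t^2 N^2/2! + ... + t^{k-1} N^{k-1}/(k-1)!) where N is the nilpotent superdiagonal part.

Assembling the blocks and conjugating back gives the entries of e^{tA} as shown above.

e^{tA} = [[e^{-t}, t*e^{-t}], [0, e^{-t}]]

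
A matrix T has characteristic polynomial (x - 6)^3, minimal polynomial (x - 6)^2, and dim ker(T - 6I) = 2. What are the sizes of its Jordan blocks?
λ = 6: algebraic multiplicity 3 (exponent in χ_T), largest block size 2 (exponent in m_T), 2 blocks (geometric multiplicity). These force block sizes [2, 1].

Jordan blocks: (6, 2), (6, 1)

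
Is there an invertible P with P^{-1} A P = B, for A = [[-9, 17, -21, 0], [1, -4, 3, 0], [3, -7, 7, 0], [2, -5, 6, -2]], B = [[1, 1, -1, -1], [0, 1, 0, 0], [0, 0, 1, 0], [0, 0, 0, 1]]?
trace(A) = -8 but trace(B) = 4. The trace is a similarity invariant, so A and B are not similar.

No.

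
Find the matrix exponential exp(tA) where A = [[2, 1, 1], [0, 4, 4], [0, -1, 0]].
e^{tA} = [[e^{2*t}, t*(t + 2)*e^{2*t}/2, t*(t + 1)*e^{2*t}], [0, (2*t + 1)*e^{2*t}, 4*t*e^{2*t}], [0, -t*e^{2*t}, (1 - 2*t)*e^{2*t}]]

A has Jordan form J = [[2, 1, 0], [0, 2, 1], [0, 0, 2]] with A = PJP^{-1}, so e^{tA} = P e^{tJ} P^{-1}.

For a Jordan block J_k(λ), e^{tJ_k(λ)} = e^{λt} · (I + tN + t^2 N^2/2! + ... + t^{k-1} N^{k-1}/(k-1)!) where N is the nilpotent superdiagonal part.

Assembling the blocks and conjugating back gives the entries of e^{tA} as shown above.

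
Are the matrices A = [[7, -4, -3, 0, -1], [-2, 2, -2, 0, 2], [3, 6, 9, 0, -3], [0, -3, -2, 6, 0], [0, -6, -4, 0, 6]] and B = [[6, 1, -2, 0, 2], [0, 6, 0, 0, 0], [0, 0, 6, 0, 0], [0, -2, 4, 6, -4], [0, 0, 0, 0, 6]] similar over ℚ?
No.

Both have characteristic polynomial (x - 6)^5 and minimal polynomial (x - 6)^2. But rank(A - 6I) = 2 for A while rank(B - 6I) = 1 for B, so the number of Jordan blocks at λ = 6 differs. A and B are not similar.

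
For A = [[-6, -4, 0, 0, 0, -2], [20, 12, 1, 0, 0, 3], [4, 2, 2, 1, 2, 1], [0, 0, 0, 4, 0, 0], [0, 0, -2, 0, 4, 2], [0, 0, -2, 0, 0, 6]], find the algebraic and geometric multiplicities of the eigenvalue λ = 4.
algebraic multiplicity 5, geometric multiplicity 3

The characteristic polynomial is (x - 4)^5(x - 2), so the factor x - 4 appears with exponent 5: the algebraic multiplicity is 5.

rank(A - 4I) = 3, so the eigenspace has dimension 6 - 3 = 3: the geometric multiplicity is 3.

Since 3 < 5, A is not diagonalizable.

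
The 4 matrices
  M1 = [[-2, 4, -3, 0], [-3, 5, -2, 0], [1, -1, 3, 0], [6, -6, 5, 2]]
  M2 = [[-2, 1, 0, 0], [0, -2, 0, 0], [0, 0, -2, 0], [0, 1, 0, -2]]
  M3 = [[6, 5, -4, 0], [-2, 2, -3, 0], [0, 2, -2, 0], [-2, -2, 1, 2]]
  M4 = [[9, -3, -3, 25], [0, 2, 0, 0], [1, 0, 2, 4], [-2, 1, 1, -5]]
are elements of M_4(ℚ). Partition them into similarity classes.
Characteristic polynomials: χ_{M1} = (x - 2)^4, χ_{M2} = (x + 2)^4, χ_{M3} = (x - 2)^4, χ_{M4} = (x - 2)^4.

{M1, M3, M4}: invariant factors x - 2, (x - 2)^3.

{M2}: invariant factors x + 2, x + 2, (x + 2)^2.

Matrices are similar if and only if their invariant-factor lists agree; the partition into similarity classes is {M1, M3, M4}, {M2}.

2 classes: {M1, M3, M4}, {M2}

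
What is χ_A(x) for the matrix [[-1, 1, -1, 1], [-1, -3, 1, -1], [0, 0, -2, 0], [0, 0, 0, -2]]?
xI - A = [[x + 1, -1, 1, -1], [1, x + 3, -1, 1], [0, 0, x + 2, 0], [0, 0, 0, x + 2]].

Expanding det(xI - A) along the first row:
det(xI - A) = + (x + 1)·det([[x + 3, -1, 1], [0, x + 2, 0], [0, 0, x + 2]]) - (-1)·det([[1, -1, 1], [0, x + 2, 0], [0, 0, x + 2]]) + (1)·det([[1, x + 3, 1], [0, 0, 0], [0, 0, x + 2]]) - (-1)·det([[1, x + 3, -1], [0, 0, x + 2], [0, 0, 0]]).

Evaluating gives χ_A(x) = x^4 + 8x^3 + 24x^2 + 32x + 16 = (x + 2)^4.

χ_A(x) = (x + 2)^4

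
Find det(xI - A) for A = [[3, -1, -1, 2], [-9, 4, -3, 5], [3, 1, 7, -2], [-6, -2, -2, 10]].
xI - A = [[x - 3, 1, 1, -2], [9, x - 4, 3, -5], [-3, -1, x - 7, 2], [6, 2, 2, x - 10]].

Expanding det(xI - A) along the first row:
det(xI - A) = + (x - 3)·det([[x - 4, 3, -5], [-1, x - 7, 2], [2, 2, x - 10]]) - (1)·det([[9, 3, -5], [-3, x - 7, 2], [6, 2, x - 10]]) + (1)·det([[9, x - 4, -5], [-3, -1, 2], [6, 2, x - 10]]) - (-2)·det([[9, x - 4, 3], [-3, -1, x - 7], [6, 2, 2]]).

Evaluating gives χ_A(x) = x^4 - 24x^3 + 216x^2 - 864x + 1296 = (x - 6)^4.

χ_A(x) = (x - 6)^4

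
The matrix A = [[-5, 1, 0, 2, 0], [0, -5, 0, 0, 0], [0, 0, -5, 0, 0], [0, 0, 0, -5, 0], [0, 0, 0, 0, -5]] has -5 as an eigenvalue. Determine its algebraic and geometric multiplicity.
The characteristic polynomial is (x + 5)^5, so the factor x + 5 appears with exponent 5: the algebraic multiplicity is 5.

rank(A + 5I) = 1, so the eigenspace has dimension 5 - 1 = 4: the geometric multiplicity is 4.

Since 4 < 5, A is not diagonalizable.

algebraic multiplicity 5, geometric multiplicity 4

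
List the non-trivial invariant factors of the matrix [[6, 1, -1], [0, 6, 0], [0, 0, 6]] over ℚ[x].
x - 6, (x - 6)^2

The Jordan structure of A has elementary divisors (x - 6)^2, (x - 6). Arranging the block sizes at each eigenvalue in decreasing order and taking row products gives the invariant factors.

Invariant factors (smallest first, each dividing the next): x - 6, (x - 6)^2.

Check: the last factor (x - 6)^2 is the minimal polynomial, and the product (x - 6)^3 is the characteristic polynomial.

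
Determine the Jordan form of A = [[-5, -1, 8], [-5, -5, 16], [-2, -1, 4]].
The characteristic polynomial is det(xI - A) = (x + 2)^3, so the eigenvalues are -2 (algebraic multiplicity 3).

For λ = -2: rank(A + 2I) = 2, rank((A + 2I)^2) = 1, rank((A + 2I)^3) = 0. The eigenspace has dimension 3 - 2 = 1, so there is 1 Jordan block; the rank sequence gives block sizes [3].

Assembling the blocks gives the Jordan form J above.

J = [[-2, 1, 0], [0, -2, 1], [0, 0, -2]]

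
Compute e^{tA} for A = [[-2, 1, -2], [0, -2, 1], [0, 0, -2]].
A has Jordan form J = [[-2, 1, 0], [0, -2, 1], [0, 0, -2]] with A = PJP^{-1}, so e^{tA} = P e^{tJ} P^{-1}.

For a Jordan block J_k(λ), e^{tJ_k(λ)} = e^{λt} · (I + tN + t^2 N^2/2! + ... + t^{k-1} N^{k-1}/(k-1)!) where N is the nilpotent superdiagonal part.

Assembling the blocks and conjugating back gives the entries of e^{tA} as shown above.

e^{tA} = [[e^{-2*t}, t*e^{-2*t}, t*(t - 4)*e^{-2*t}/2], [0, e^{-2*t}, t*e^{-2*t}], [0, 0, e^{-2*t}]]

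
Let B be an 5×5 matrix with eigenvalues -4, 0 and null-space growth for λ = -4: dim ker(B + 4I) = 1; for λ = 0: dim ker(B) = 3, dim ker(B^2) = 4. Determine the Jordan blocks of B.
λ = -4: successive nullity increments [1] count blocks of size ≥ k; block sizes are [1].
λ = 0: successive nullity increments [3, 1] count blocks of size ≥ k; block sizes are [2, 1, 1].

Jordan blocks: (-4, 1), (0, 2), (0, 1), (0, 1)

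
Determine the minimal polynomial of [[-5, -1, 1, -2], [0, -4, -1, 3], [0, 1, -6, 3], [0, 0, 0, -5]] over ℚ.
The characteristic polynomial factors as (x + 5)^4. The minimal polynomial is ∏(x - λ)^{k_λ} where k_λ is the size of the largest Jordan block at λ.

For λ = -5: rank(A + 5I) = 2, and the largest Jordan block has size 2 (the smallest k with rank((A + 5I)^k) = rank((A + 5I)^(k+1))).

So m_A(x) = (x + 5)^2.

m_A(x) = (x + 5)^2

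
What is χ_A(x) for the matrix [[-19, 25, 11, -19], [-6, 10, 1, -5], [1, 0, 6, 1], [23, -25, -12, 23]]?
xI - A = [[x + 19, -25, -11, 19], [6, x - 10, -1, 5], [-1, 0, x - 6, -1], [-23, 25, 12, x - 23]].

Expanding det(xI - A) along the first row:
det(xI - A) = + (x + 19)·det([[x - 10, -1, 5], [0, x - 6, -1], [25, 12, x - 23]]) - (-25)·det([[6, -1, 5], [-1, x - 6, -1], [-23, 12, x - 23]]) + (-11)·det([[6, x - 10, 5], [-1, 0, -1], [-23, 25, x - 23]]) - (19)·det([[6, x - 10, -1], [-1, 0, x - 6], [-23, 25, 12]]).

Evaluating gives χ_A(x) = x^4 - 20x^3 + 150x^2 - 500x + 625 = (x - 5)^4.

χ_A(x) = (x - 5)^4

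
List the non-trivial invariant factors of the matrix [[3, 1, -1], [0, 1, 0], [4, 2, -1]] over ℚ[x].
x - 1, (x - 1)^2

The Jordan structure of A has elementary divisors (x - 1)^2, (x - 1). Arranging the block sizes at each eigenvalue in decreasing order and taking row products gives the invariant factors.

Invariant factors (smallest first, each dividing the next): x - 1, (x - 1)^2.

Check: the last factor (x - 1)^2 is the minimal polynomial, and the product (x - 1)^3 is the characteristic polynomial.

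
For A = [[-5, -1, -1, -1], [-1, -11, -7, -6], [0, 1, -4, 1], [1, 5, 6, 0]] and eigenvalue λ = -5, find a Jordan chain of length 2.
We seek v_1 ∈ ker((A + 5I)^2) \ ker(A + 5I), then set v_{i+1} = (A + 5I) v_i.

One such chain is v_1 = [[1, 1, 0, -1]]^T, v_2 = [[0, -1, 0, 1]]^T. Check: (A + 5I) v_2 = [[0, 0, 0, 0]]^T = 0.

v_1 = [[1, 1, 0, -1]]^T, v_2 = [[0, -1, 0, 1]]^T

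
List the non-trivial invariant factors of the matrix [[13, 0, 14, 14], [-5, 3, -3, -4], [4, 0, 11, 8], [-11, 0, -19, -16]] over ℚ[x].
(x - 6)(x - 3)^2(x + 1)

The Jordan structure of A has elementary divisors (x + 1), (x - 3)^2, (x - 6). Arranging the block sizes at each eigenvalue in decreasing order and taking row products gives the invariant factors.

Invariant factors (smallest first, each dividing the next): (x - 6)(x - 3)^2(x + 1).

Check: the last factor (x - 6)(x - 3)^2(x + 1) is the minimal polynomial, and the product (x - 6)(x - 3)^2(x + 1) is the characteristic polynomial.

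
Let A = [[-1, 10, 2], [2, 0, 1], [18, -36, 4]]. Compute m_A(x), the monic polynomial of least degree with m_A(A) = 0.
The characteristic polynomial factors as (x - 4)^2(x + 5). The minimal polynomial is ∏(x - λ)^{k_λ} where k_λ is the size of the largest Jordan block at λ.

For λ = -5: rank(A + 5I) = 2, and the largest Jordan block has size 1 (the smallest k with rank((A + 5I)^k) = rank((A + 5I)^(k+1))).
For λ = 4: rank(A - 4I) = 2, and the largest Jordan block has size 2 (the smallest k with rank((A - 4I)^k) = rank((A - 4I)^(k+1))).

So m_A(x) = (x - 4)^2(x + 5).

m_A(x) = (x - 4)^2(x + 5)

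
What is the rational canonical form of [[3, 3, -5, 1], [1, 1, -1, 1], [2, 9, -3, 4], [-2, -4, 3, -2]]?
The invariant factors of A (the non-unit diagonal entries of the Smith normal form of xI - A over ℚ[x]) are (x + 1)(x^3 - x + 2), each dividing the next. The characteristic polynomial is their product, (x + 1)(x^3 - x + 2).

The rational canonical form is the block-diagonal matrix of companion matrices C(f_i):
R = [[0, 0, 0, -2], [1, 0, 0, -1], [0, 1, 0, 1], [0, 0, 1, -1]].

Note the characteristic polynomial does not split into linear factors over ℚ, so A has no Jordan form over ℚ; the rational canonical form exists over any field.

R = [[0, 0, 0, -2], [1, 0, 0, -1], [0, 1, 0, 1], [0, 0, 1, -1]]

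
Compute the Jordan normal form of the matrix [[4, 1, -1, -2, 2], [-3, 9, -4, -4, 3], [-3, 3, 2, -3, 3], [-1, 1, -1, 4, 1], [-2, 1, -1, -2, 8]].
J = [[5, 1, 0, 0, 0], [0, 5, 0, 0, 0], [0, 0, 5, 0, 0], [0, 0, 0, 6, 1], [0, 0, 0, 0, 6]]

The characteristic polynomial is det(xI - A) = (x - 6)^2(x - 5)^3, so the eigenvalues are 5 (algebraic multiplicity 3), 6 (algebraic multiplicity 2).

For λ = 5: rank(A - 5I) = 3, rank((A - 5I)^2) = 2. The eigenspace has dimension 5 - 3 = 2, so there are 2 Jordan blocks; the rank sequence gives block sizes [2, 1].

For λ = 6: rank(A - 6I) = 4, rank((A - 6I)^2) = 3. The eigenspace has dimension 5 - 4 = 1, so there is 1 Jordan block; the rank sequence gives block sizes [2].

Assembling the blocks gives the Jordan form J above.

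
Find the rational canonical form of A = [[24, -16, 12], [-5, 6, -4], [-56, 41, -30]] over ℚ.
R = [[0, 0, 4], [1, 0, 0], [0, 1, 0]]

The invariant factors of A (the non-unit diagonal entries of the Smith normal form of xI - A over ℚ[x]) are x^3 - 4, each dividing the next. The characteristic polynomial is their product, x^3 - 4.

The rational canonical form is the block-diagonal matrix of companion matrices C(f_i):
R = [[0, 0, 4], [1, 0, 0], [0, 1, 0]].

Note the characteristic polynomial does not split into linear factors over ℚ, so A has no Jordan form over ℚ; the rational canonical form exists over any field.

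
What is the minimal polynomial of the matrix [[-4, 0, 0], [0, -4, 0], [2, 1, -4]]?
The characteristic polynomial factors as (x + 4)^3. The minimal polynomial is ∏(x - λ)^{k_λ} where k_λ is the size of the largest Jordan block at λ.

For λ = -4: rank(A + 4I) = 1, and the largest Jordan block has size 2 (the smallest k with rank((A + 4I)^k) = rank((A + 4I)^(k+1))).

So m_A(x) = (x + 4)^2.

m_A(x) = (x + 4)^2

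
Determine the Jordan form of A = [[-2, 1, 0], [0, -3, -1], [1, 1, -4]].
J = [[-3, 1, 0], [0, -3, 1], [0, 0, -3]]

The characteristic polynomial is det(xI - A) = (x + 3)^3, so the eigenvalues are -3 (algebraic multiplicity 3).

For λ = -3: rank(A + 3I) = 2, rank((A + 3I)^2) = 1, rank((A + 3I)^3) = 0. The eigenspace has dimension 3 - 2 = 1, so there is 1 Jordan block; the rank sequence gives block sizes [3].

Assembling the blocks gives the Jordan form J above.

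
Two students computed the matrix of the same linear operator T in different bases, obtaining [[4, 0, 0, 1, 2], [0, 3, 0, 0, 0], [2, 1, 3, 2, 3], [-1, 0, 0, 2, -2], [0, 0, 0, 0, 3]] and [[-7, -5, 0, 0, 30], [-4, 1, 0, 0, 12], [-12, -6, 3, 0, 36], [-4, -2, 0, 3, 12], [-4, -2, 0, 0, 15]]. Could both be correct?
Both have characteristic polynomial (x - 3)^5 and minimal polynomial (x - 3)^2. But rank(A - 3I) = 2 for A while rank(B - 3I) = 1 for B, so the number of Jordan blocks at λ = 3 differs. A and B are not similar.

No.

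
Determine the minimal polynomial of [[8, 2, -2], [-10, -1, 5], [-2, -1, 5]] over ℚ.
The characteristic polynomial factors as (x - 4)^3. The minimal polynomial is ∏(x - λ)^{k_λ} where k_λ is the size of the largest Jordan block at λ.

For λ = 4: rank(A - 4I) = 1, and the largest Jordan block has size 2 (the smallest k with rank((A - 4I)^k) = rank((A - 4I)^(k+1))).

So m_A(x) = (x - 4)^2.

m_A(x) = (x - 4)^2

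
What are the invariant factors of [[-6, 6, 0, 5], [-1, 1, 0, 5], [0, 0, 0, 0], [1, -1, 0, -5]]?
x, x(x + 5)^2

The Jordan structure of A has elementary divisors (x + 5)^2, x, x. Arranging the block sizes at each eigenvalue in decreasing order and taking row products gives the invariant factors.

Invariant factors (smallest first, each dividing the next): x, x(x + 5)^2.

Check: the last factor x(x + 5)^2 is the minimal polynomial, and the product x^2(x + 5)^2 is the characteristic polynomial.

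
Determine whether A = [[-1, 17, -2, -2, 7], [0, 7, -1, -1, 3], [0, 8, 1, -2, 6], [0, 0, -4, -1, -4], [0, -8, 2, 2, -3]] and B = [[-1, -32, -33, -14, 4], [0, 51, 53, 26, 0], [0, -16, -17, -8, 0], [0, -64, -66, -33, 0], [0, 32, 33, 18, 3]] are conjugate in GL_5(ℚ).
No.

Both have characteristic polynomial (x - 3)^2(x + 1)^3, but the minimal polynomial of A is (x - 3)(x + 1)^3 while the minimal polynomial of B is (x - 3)(x + 1)^2. The minimal polynomial is a similarity invariant, so A and B are not similar.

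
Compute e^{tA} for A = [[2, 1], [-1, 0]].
A has Jordan form J = [[1, 1], [0, 1]] with A = PJP^{-1}, so e^{tA} = P e^{tJ} P^{-1}.

For a Jordan block J_k(λ), e^{tJ_k(λ)} = e^{λt} · (I + tN + t^2 N^2/2! + ... + t^{k-1} N^{k-1}/(k-1)!) where N is the nilpotent superdiagonal part.

Assembling the blocks and conjugating back gives the entries of e^{tA} as shown above.

e^{tA} = [[(t + 1)*e^{t}, t*e^{t}], [-t*e^{t}, (1 - t)*e^{t}]]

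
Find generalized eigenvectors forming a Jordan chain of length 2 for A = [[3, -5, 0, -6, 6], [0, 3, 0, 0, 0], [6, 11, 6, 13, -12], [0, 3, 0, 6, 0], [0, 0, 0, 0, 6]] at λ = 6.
We seek v_1 ∈ ker((A - 6I)^2) \ ker(A - 6I), then set v_{i+1} = (A - 6I) v_i.

One such chain is v_1 = [[-2, 0, 4, 1, 0]]^T, v_2 = [[0, 0, 1, 0, 0]]^T. Check: (A - 6I) v_2 = [[0, 0, 0, 0, 0]]^T = 0.

v_1 = [[-2, 0, 4, 1, 0]]^T, v_2 = [[0, 0, 1, 0, 0]]^T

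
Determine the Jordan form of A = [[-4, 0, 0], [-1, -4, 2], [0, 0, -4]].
J = [[-4, 1, 0], [0, -4, 0], [0, 0, -4]]

The characteristic polynomial is det(xI - A) = (x + 4)^3, so the eigenvalues are -4 (algebraic multiplicity 3).

For λ = -4: rank(A + 4I) = 1, rank((A + 4I)^2) = 0. The eigenspace has dimension 3 - 1 = 2, so there are 2 Jordan blocks; the rank sequence gives block sizes [2, 1].

Assembling the blocks gives the Jordan form J above.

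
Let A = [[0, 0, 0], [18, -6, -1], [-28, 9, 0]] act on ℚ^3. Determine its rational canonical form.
The invariant factors of A (the non-unit diagonal entries of the Smith normal form of xI - A over ℚ[x]) are x(x + 3)^2, each dividing the next. The characteristic polynomial is their product, x(x + 3)^2.

The rational canonical form is the block-diagonal matrix of companion matrices C(f_i):
R = [[0, 0, 0], [1, 0, -9], [0, 1, -6]].

R = [[0, 0, 0], [1, 0, -9], [0, 1, -6]]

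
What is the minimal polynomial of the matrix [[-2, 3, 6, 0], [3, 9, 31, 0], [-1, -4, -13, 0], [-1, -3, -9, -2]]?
The characteristic polynomial factors as (x + 2)^4. The minimal polynomial is ∏(x - λ)^{k_λ} where k_λ is the size of the largest Jordan block at λ.

For λ = -2: rank(A + 2I) = 2, and the largest Jordan block has size 3 (the smallest k with rank((A + 2I)^k) = rank((A + 2I)^(k+1))).

So m_A(x) = (x + 2)^3.

m_A(x) = (x + 2)^3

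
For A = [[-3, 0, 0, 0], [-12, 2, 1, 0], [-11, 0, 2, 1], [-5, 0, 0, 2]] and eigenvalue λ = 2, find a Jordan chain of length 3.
We seek v_1 ∈ ker((A - 2I)^3) \ ker((A - 2I)^2), then set v_{i+1} = (A - 2I) v_i.

One such chain is v_1 = [[0, 1, 0, 1]]^T, v_2 = [[0, 0, 1, 0]]^T, v_3 = [[0, 1, 0, 0]]^T. Check: (A - 2I) v_3 = [[0, 0, 0, 0]]^T = 0.

v_1 = [[0, 1, 0, 1]]^T, v_2 = [[0, 0, 1, 0]]^T, v_3 = [[0, 1, 0, 0]]^T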